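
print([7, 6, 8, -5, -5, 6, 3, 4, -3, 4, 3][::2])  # [7, 8, -5, 3, -3, 3]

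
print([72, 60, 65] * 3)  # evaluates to [72, 60, 65, 72, 60, 65, 72, 60, 65]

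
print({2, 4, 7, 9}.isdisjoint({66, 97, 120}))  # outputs True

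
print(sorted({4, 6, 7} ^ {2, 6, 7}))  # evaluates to [2, 4]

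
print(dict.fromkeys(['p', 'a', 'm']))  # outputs {'p': None, 'a': None, 'm': None}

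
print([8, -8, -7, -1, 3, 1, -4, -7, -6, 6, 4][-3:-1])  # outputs [-6, 6]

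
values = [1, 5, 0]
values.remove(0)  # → [1, 5]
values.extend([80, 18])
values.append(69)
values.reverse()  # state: [69, 18, 80, 5, 1]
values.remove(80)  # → [69, 18, 5, 1]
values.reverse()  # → [1, 5, 18, 69]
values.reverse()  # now [69, 18, 5, 1]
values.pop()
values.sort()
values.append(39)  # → [5, 18, 69, 39]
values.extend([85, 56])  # [5, 18, 69, 39, 85, 56]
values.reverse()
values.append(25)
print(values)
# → [56, 85, 39, 69, 18, 5, 25]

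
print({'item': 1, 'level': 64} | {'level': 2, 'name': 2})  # {'item': 1, 'level': 2, 'name': 2}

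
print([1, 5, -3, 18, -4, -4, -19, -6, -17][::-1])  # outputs [-17, -6, -19, -4, -4, 18, -3, 5, 1]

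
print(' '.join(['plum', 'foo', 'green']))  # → plum foo green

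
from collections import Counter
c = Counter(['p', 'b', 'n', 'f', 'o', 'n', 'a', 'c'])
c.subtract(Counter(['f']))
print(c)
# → Counter({'n': 2, 'p': 1, 'b': 1, 'o': 1, 'a': 1, 'c': 1, 'f': 0})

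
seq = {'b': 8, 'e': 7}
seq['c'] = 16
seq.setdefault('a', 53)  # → 53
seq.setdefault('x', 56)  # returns 56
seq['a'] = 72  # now {'b': 8, 'e': 7, 'c': 16, 'a': 72, 'x': 56}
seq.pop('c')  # 16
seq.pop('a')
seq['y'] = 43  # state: {'b': 8, 'e': 7, 'x': 56, 'y': 43}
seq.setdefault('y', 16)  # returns 43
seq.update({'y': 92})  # {'b': 8, 'e': 7, 'x': 56, 'y': 92}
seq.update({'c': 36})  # {'b': 8, 'e': 7, 'x': 56, 'y': 92, 'c': 36}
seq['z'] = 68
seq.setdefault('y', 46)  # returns 92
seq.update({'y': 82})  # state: {'b': 8, 'e': 7, 'x': 56, 'y': 82, 'c': 36, 'z': 68}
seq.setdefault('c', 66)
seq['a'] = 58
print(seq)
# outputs {'b': 8, 'e': 7, 'x': 56, 'y': 82, 'c': 36, 'z': 68, 'a': 58}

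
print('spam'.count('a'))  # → 1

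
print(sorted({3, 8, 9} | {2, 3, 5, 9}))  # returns [2, 3, 5, 8, 9]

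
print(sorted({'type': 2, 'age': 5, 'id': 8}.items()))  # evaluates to [('age', 5), ('id', 8), ('type', 2)]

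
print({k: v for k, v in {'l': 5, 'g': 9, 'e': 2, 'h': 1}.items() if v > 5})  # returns {'g': 9}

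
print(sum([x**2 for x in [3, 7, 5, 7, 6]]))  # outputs 168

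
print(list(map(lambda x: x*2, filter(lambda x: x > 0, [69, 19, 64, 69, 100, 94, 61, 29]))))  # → [138, 38, 128, 138, 200, 188, 122, 58]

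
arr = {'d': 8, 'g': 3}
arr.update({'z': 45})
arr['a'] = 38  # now {'d': 8, 'g': 3, 'z': 45, 'a': 38}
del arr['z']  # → {'d': 8, 'g': 3, 'a': 38}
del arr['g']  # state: {'d': 8, 'a': 38}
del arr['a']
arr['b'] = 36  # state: {'d': 8, 'b': 36}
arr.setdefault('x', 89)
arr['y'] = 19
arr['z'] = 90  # {'d': 8, 'b': 36, 'x': 89, 'y': 19, 'z': 90}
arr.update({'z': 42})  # {'d': 8, 'b': 36, 'x': 89, 'y': 19, 'z': 42}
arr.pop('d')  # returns 8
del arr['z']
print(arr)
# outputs {'b': 36, 'x': 89, 'y': 19}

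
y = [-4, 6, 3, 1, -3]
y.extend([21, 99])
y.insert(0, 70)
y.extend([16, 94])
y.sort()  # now [-4, -3, 1, 3, 6, 16, 21, 70, 94, 99]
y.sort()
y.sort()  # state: [-4, -3, 1, 3, 6, 16, 21, 70, 94, 99]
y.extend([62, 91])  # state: [-4, -3, 1, 3, 6, 16, 21, 70, 94, 99, 62, 91]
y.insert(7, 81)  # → [-4, -3, 1, 3, 6, 16, 21, 81, 70, 94, 99, 62, 91]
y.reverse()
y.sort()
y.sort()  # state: [-4, -3, 1, 3, 6, 16, 21, 62, 70, 81, 91, 94, 99]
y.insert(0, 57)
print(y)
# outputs [57, -4, -3, 1, 3, 6, 16, 21, 62, 70, 81, 91, 94, 99]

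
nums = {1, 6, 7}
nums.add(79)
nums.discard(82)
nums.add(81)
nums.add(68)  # {1, 6, 7, 68, 79, 81}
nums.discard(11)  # {1, 6, 7, 68, 79, 81}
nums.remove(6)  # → {1, 7, 68, 79, 81}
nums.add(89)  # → {1, 7, 68, 79, 81, 89}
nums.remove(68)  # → {1, 7, 79, 81, 89}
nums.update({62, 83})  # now {1, 7, 62, 79, 81, 83, 89}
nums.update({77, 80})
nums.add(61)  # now {1, 7, 61, 62, 77, 79, 80, 81, 83, 89}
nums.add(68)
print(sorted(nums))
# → [1, 7, 61, 62, 68, 77, 79, 80, 81, 83, 89]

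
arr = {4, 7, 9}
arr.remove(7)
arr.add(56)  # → {4, 9, 56}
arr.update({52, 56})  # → {4, 9, 52, 56}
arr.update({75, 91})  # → {4, 9, 52, 56, 75, 91}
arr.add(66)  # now {4, 9, 52, 56, 66, 75, 91}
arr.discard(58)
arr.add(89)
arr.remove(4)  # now {9, 52, 56, 66, 75, 89, 91}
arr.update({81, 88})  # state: {9, 52, 56, 66, 75, 81, 88, 89, 91}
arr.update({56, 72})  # {9, 52, 56, 66, 72, 75, 81, 88, 89, 91}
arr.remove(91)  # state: {9, 52, 56, 66, 72, 75, 81, 88, 89}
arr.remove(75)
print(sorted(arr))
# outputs [9, 52, 56, 66, 72, 81, 88, 89]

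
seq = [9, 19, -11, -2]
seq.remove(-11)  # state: [9, 19, -2]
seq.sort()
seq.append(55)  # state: [-2, 9, 19, 55]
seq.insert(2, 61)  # [-2, 9, 61, 19, 55]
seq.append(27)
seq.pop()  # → 27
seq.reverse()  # [55, 19, 61, 9, -2]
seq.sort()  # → [-2, 9, 19, 55, 61]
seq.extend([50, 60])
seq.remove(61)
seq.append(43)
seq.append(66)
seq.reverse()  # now [66, 43, 60, 50, 55, 19, 9, -2]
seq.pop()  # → -2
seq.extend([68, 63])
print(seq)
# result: [66, 43, 60, 50, 55, 19, 9, 68, 63]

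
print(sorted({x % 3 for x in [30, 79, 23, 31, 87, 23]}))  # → [0, 1, 2]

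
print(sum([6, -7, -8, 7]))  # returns -2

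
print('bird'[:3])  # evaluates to bir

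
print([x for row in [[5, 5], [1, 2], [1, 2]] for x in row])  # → [5, 5, 1, 2, 1, 2]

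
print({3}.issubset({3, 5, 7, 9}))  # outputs True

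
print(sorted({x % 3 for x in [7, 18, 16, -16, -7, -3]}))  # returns [0, 1, 2]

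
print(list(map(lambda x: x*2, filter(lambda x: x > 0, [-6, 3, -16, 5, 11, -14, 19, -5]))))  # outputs [6, 10, 22, 38]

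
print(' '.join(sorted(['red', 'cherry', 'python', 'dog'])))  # cherry dog python red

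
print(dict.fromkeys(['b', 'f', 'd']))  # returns {'b': None, 'f': None, 'd': None}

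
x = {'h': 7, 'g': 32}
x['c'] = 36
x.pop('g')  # 32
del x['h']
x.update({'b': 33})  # {'c': 36, 'b': 33}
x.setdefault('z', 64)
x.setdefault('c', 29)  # 36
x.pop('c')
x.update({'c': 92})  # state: {'b': 33, 'z': 64, 'c': 92}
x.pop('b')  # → 33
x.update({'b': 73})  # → {'z': 64, 'c': 92, 'b': 73}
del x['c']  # {'z': 64, 'b': 73}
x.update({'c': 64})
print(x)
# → {'z': 64, 'b': 73, 'c': 64}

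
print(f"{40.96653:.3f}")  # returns 40.967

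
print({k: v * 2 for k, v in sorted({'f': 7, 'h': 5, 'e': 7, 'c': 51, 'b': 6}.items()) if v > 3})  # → {'b': 12, 'c': 102, 'e': 14, 'f': 14, 'h': 10}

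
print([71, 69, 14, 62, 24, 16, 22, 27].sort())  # None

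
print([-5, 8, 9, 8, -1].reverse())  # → None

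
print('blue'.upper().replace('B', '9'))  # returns 9LUE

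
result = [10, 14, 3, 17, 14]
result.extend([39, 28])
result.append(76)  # [10, 14, 3, 17, 14, 39, 28, 76]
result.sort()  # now [3, 10, 14, 14, 17, 28, 39, 76]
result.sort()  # [3, 10, 14, 14, 17, 28, 39, 76]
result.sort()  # [3, 10, 14, 14, 17, 28, 39, 76]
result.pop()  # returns 76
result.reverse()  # [39, 28, 17, 14, 14, 10, 3]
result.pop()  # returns 3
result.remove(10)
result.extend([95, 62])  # [39, 28, 17, 14, 14, 95, 62]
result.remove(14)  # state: [39, 28, 17, 14, 95, 62]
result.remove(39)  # [28, 17, 14, 95, 62]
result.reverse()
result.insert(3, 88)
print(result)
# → [62, 95, 14, 88, 17, 28]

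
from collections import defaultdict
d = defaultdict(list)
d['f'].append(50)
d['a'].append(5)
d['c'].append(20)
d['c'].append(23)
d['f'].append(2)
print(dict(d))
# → {'f': [50, 2], 'a': [5], 'c': [20, 23]}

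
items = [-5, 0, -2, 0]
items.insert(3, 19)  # [-5, 0, -2, 19, 0]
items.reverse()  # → [0, 19, -2, 0, -5]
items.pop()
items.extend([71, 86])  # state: [0, 19, -2, 0, 71, 86]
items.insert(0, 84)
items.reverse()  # [86, 71, 0, -2, 19, 0, 84]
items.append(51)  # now [86, 71, 0, -2, 19, 0, 84, 51]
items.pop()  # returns 51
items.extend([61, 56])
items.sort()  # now [-2, 0, 0, 19, 56, 61, 71, 84, 86]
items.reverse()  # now [86, 84, 71, 61, 56, 19, 0, 0, -2]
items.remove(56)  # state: [86, 84, 71, 61, 19, 0, 0, -2]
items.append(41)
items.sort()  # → [-2, 0, 0, 19, 41, 61, 71, 84, 86]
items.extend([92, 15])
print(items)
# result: [-2, 0, 0, 19, 41, 61, 71, 84, 86, 92, 15]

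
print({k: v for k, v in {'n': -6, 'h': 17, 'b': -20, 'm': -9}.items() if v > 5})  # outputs {'h': 17}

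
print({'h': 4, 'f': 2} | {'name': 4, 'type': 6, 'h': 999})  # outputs {'h': 999, 'f': 2, 'name': 4, 'type': 6}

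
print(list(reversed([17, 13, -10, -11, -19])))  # [-19, -11, -10, 13, 17]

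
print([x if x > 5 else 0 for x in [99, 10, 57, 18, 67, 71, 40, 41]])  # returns [99, 10, 57, 18, 67, 71, 40, 41]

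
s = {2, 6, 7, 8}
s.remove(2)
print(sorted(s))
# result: [6, 7, 8]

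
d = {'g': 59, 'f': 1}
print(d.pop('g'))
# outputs 59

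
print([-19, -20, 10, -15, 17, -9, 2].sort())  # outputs None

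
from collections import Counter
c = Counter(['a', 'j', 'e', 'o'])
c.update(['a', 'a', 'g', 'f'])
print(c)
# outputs Counter({'a': 3, 'j': 1, 'e': 1, 'o': 1, 'g': 1, 'f': 1})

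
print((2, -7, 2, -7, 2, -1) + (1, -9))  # (2, -7, 2, -7, 2, -1, 1, -9)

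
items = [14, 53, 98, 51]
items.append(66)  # [14, 53, 98, 51, 66]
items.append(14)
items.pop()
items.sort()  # [14, 51, 53, 66, 98]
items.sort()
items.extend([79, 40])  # [14, 51, 53, 66, 98, 79, 40]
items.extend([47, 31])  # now [14, 51, 53, 66, 98, 79, 40, 47, 31]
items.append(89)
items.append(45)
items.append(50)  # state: [14, 51, 53, 66, 98, 79, 40, 47, 31, 89, 45, 50]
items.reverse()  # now [50, 45, 89, 31, 47, 40, 79, 98, 66, 53, 51, 14]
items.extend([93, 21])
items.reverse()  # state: [21, 93, 14, 51, 53, 66, 98, 79, 40, 47, 31, 89, 45, 50]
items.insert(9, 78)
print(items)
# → [21, 93, 14, 51, 53, 66, 98, 79, 40, 78, 47, 31, 89, 45, 50]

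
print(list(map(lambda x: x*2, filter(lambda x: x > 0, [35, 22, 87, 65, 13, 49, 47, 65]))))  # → [70, 44, 174, 130, 26, 98, 94, 130]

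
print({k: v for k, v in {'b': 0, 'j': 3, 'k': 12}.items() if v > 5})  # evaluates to {'k': 12}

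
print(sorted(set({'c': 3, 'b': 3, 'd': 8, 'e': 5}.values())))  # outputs [3, 5, 8]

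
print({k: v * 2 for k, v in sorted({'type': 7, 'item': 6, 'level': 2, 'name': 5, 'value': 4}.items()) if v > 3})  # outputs {'item': 12, 'name': 10, 'type': 14, 'value': 8}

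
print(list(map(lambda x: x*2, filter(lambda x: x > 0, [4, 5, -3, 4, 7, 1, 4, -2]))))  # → [8, 10, 8, 14, 2, 8]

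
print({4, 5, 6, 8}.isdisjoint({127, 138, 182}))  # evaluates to True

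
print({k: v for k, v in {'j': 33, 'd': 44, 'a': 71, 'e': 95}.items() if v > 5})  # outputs {'j': 33, 'd': 44, 'a': 71, 'e': 95}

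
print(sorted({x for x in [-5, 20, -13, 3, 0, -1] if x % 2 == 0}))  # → [0, 20]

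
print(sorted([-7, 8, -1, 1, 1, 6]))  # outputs [-7, -1, 1, 1, 6, 8]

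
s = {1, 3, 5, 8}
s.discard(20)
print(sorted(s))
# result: [1, 3, 5, 8]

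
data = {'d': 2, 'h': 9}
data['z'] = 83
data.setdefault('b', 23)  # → 23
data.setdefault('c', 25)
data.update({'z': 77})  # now {'d': 2, 'h': 9, 'z': 77, 'b': 23, 'c': 25}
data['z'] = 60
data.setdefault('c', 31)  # 25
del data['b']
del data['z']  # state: {'d': 2, 'h': 9, 'c': 25}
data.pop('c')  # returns 25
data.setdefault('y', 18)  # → 18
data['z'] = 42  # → {'d': 2, 'h': 9, 'y': 18, 'z': 42}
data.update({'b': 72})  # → {'d': 2, 'h': 9, 'y': 18, 'z': 42, 'b': 72}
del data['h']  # {'d': 2, 'y': 18, 'z': 42, 'b': 72}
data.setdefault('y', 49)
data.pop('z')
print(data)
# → {'d': 2, 'y': 18, 'b': 72}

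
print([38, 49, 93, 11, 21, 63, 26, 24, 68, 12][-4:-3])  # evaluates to [26]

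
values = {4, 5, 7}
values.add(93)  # {4, 5, 7, 93}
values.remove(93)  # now {4, 5, 7}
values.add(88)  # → {4, 5, 7, 88}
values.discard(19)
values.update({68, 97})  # {4, 5, 7, 68, 88, 97}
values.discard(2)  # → {4, 5, 7, 68, 88, 97}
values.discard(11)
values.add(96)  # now {4, 5, 7, 68, 88, 96, 97}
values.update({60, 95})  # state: {4, 5, 7, 60, 68, 88, 95, 96, 97}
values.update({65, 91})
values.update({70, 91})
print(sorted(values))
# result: [4, 5, 7, 60, 65, 68, 70, 88, 91, 95, 96, 97]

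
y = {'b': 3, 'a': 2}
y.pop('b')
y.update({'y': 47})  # {'a': 2, 'y': 47}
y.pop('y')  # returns 47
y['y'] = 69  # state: {'a': 2, 'y': 69}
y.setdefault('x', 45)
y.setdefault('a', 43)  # 2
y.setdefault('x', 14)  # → 45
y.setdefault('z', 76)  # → 76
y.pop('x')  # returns 45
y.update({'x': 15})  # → {'a': 2, 'y': 69, 'z': 76, 'x': 15}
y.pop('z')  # 76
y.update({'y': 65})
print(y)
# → {'a': 2, 'y': 65, 'x': 15}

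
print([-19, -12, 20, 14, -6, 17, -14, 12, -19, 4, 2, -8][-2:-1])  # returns [2]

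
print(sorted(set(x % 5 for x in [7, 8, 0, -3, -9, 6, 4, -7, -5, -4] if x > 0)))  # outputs [1, 2, 3, 4]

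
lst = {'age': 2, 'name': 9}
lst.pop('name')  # 9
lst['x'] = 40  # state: {'age': 2, 'x': 40}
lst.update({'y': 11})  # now {'age': 2, 'x': 40, 'y': 11}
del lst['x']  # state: {'age': 2, 'y': 11}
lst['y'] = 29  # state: {'age': 2, 'y': 29}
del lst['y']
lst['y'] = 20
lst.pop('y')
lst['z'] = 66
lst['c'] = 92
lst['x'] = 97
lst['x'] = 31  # {'age': 2, 'z': 66, 'c': 92, 'x': 31}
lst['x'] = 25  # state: {'age': 2, 'z': 66, 'c': 92, 'x': 25}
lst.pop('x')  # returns 25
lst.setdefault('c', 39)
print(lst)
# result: {'age': 2, 'z': 66, 'c': 92}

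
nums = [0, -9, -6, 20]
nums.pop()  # 20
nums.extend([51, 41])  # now [0, -9, -6, 51, 41]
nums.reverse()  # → [41, 51, -6, -9, 0]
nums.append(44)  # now [41, 51, -6, -9, 0, 44]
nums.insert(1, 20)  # [41, 20, 51, -6, -9, 0, 44]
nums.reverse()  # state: [44, 0, -9, -6, 51, 20, 41]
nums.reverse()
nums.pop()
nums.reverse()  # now [0, -9, -6, 51, 20, 41]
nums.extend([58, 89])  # [0, -9, -6, 51, 20, 41, 58, 89]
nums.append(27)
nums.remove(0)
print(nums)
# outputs [-9, -6, 51, 20, 41, 58, 89, 27]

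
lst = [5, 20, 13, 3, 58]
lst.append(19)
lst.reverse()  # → [19, 58, 3, 13, 20, 5]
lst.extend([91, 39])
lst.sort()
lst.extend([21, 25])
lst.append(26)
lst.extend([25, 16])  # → [3, 5, 13, 19, 20, 39, 58, 91, 21, 25, 26, 25, 16]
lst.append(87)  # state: [3, 5, 13, 19, 20, 39, 58, 91, 21, 25, 26, 25, 16, 87]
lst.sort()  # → [3, 5, 13, 16, 19, 20, 21, 25, 25, 26, 39, 58, 87, 91]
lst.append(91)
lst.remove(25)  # [3, 5, 13, 16, 19, 20, 21, 25, 26, 39, 58, 87, 91, 91]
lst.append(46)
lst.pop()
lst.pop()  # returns 91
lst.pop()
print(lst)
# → [3, 5, 13, 16, 19, 20, 21, 25, 26, 39, 58, 87]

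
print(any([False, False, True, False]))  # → True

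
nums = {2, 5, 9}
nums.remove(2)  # {5, 9}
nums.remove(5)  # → {9}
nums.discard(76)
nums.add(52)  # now {9, 52}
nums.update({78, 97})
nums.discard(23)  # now {9, 52, 78, 97}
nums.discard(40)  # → {9, 52, 78, 97}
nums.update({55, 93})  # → {9, 52, 55, 78, 93, 97}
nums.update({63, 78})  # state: {9, 52, 55, 63, 78, 93, 97}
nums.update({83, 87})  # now {9, 52, 55, 63, 78, 83, 87, 93, 97}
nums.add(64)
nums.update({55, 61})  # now {9, 52, 55, 61, 63, 64, 78, 83, 87, 93, 97}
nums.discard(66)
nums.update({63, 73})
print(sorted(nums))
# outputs [9, 52, 55, 61, 63, 64, 73, 78, 83, 87, 93, 97]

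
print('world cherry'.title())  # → World Cherry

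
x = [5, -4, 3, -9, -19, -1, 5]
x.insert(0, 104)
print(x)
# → [104, 5, -4, 3, -9, -19, -1, 5]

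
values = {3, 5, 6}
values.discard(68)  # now {3, 5, 6}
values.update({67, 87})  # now {3, 5, 6, 67, 87}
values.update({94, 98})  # {3, 5, 6, 67, 87, 94, 98}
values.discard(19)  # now {3, 5, 6, 67, 87, 94, 98}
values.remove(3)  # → {5, 6, 67, 87, 94, 98}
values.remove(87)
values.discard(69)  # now {5, 6, 67, 94, 98}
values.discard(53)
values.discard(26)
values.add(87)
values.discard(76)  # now {5, 6, 67, 87, 94, 98}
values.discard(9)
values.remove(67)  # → {5, 6, 87, 94, 98}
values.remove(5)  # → {6, 87, 94, 98}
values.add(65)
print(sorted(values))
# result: [6, 65, 87, 94, 98]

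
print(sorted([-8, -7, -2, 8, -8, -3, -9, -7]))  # [-9, -8, -8, -7, -7, -3, -2, 8]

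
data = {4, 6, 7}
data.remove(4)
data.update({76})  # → {6, 7, 76}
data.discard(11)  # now {6, 7, 76}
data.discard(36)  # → {6, 7, 76}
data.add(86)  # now {6, 7, 76, 86}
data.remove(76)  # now {6, 7, 86}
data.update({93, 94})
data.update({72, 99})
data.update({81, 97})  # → {6, 7, 72, 81, 86, 93, 94, 97, 99}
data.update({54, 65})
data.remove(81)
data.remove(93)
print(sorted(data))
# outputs [6, 7, 54, 65, 72, 86, 94, 97, 99]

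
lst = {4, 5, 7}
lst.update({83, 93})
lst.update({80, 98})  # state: {4, 5, 7, 80, 83, 93, 98}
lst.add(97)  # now {4, 5, 7, 80, 83, 93, 97, 98}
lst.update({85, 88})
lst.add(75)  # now {4, 5, 7, 75, 80, 83, 85, 88, 93, 97, 98}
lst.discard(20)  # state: {4, 5, 7, 75, 80, 83, 85, 88, 93, 97, 98}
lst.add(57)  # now {4, 5, 7, 57, 75, 80, 83, 85, 88, 93, 97, 98}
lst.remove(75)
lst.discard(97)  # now {4, 5, 7, 57, 80, 83, 85, 88, 93, 98}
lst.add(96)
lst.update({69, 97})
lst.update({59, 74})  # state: {4, 5, 7, 57, 59, 69, 74, 80, 83, 85, 88, 93, 96, 97, 98}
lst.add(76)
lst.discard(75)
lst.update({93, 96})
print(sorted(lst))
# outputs [4, 5, 7, 57, 59, 69, 74, 76, 80, 83, 85, 88, 93, 96, 97, 98]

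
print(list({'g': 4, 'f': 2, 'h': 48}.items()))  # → [('g', 4), ('f', 2), ('h', 48)]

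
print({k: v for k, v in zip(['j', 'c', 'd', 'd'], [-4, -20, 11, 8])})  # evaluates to {'j': -4, 'c': -20, 'd': 8}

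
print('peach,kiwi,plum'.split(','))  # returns ['peach', 'kiwi', 'plum']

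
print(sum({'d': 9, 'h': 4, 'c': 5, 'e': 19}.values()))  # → 37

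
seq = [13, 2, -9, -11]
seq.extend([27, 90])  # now [13, 2, -9, -11, 27, 90]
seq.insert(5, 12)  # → [13, 2, -9, -11, 27, 12, 90]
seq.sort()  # [-11, -9, 2, 12, 13, 27, 90]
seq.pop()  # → 90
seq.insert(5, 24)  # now [-11, -9, 2, 12, 13, 24, 27]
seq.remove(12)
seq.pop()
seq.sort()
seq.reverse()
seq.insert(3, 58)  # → [24, 13, 2, 58, -9, -11]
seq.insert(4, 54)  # [24, 13, 2, 58, 54, -9, -11]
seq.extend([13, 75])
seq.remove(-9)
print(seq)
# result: [24, 13, 2, 58, 54, -11, 13, 75]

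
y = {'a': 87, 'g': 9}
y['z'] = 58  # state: {'a': 87, 'g': 9, 'z': 58}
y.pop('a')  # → 87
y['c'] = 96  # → {'g': 9, 'z': 58, 'c': 96}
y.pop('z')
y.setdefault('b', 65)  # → 65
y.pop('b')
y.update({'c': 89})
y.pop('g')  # 9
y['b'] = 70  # {'c': 89, 'b': 70}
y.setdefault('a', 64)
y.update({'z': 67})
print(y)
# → {'c': 89, 'b': 70, 'a': 64, 'z': 67}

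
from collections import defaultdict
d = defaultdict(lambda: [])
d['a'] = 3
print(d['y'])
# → []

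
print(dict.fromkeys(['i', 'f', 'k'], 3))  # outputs {'i': 3, 'f': 3, 'k': 3}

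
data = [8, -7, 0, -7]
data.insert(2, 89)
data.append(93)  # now [8, -7, 89, 0, -7, 93]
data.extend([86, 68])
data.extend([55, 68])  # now [8, -7, 89, 0, -7, 93, 86, 68, 55, 68]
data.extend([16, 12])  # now [8, -7, 89, 0, -7, 93, 86, 68, 55, 68, 16, 12]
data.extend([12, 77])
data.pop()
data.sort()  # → [-7, -7, 0, 8, 12, 12, 16, 55, 68, 68, 86, 89, 93]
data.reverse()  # [93, 89, 86, 68, 68, 55, 16, 12, 12, 8, 0, -7, -7]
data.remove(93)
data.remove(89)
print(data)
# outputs [86, 68, 68, 55, 16, 12, 12, 8, 0, -7, -7]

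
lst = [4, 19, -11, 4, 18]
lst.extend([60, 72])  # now [4, 19, -11, 4, 18, 60, 72]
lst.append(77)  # [4, 19, -11, 4, 18, 60, 72, 77]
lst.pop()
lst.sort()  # [-11, 4, 4, 18, 19, 60, 72]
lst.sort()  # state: [-11, 4, 4, 18, 19, 60, 72]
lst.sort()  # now [-11, 4, 4, 18, 19, 60, 72]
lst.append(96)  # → [-11, 4, 4, 18, 19, 60, 72, 96]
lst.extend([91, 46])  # [-11, 4, 4, 18, 19, 60, 72, 96, 91, 46]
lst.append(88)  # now [-11, 4, 4, 18, 19, 60, 72, 96, 91, 46, 88]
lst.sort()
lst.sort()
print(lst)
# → [-11, 4, 4, 18, 19, 46, 60, 72, 88, 91, 96]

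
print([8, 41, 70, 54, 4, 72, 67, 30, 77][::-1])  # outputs [77, 30, 67, 72, 4, 54, 70, 41, 8]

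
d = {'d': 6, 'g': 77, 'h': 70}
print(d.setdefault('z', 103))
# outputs 103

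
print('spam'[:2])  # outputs sp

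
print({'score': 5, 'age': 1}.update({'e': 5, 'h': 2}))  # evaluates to None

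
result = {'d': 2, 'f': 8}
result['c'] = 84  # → {'d': 2, 'f': 8, 'c': 84}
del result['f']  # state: {'d': 2, 'c': 84}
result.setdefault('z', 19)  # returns 19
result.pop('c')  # 84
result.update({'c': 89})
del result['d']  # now {'z': 19, 'c': 89}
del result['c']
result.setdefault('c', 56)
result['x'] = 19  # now {'z': 19, 'c': 56, 'x': 19}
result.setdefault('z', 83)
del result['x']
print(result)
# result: {'z': 19, 'c': 56}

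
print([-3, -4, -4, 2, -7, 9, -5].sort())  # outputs None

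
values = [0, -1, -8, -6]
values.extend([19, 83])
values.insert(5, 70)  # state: [0, -1, -8, -6, 19, 70, 83]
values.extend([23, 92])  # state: [0, -1, -8, -6, 19, 70, 83, 23, 92]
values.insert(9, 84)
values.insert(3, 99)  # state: [0, -1, -8, 99, -6, 19, 70, 83, 23, 92, 84]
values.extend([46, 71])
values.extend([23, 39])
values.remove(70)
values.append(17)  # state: [0, -1, -8, 99, -6, 19, 83, 23, 92, 84, 46, 71, 23, 39, 17]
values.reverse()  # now [17, 39, 23, 71, 46, 84, 92, 23, 83, 19, -6, 99, -8, -1, 0]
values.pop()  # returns 0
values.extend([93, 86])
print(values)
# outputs [17, 39, 23, 71, 46, 84, 92, 23, 83, 19, -6, 99, -8, -1, 93, 86]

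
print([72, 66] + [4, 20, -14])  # [72, 66, 4, 20, -14]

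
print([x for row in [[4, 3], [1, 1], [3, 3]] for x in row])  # [4, 3, 1, 1, 3, 3]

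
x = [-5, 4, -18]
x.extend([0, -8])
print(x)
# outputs [-5, 4, -18, 0, -8]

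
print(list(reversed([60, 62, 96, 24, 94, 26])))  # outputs [26, 94, 24, 96, 62, 60]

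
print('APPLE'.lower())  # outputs apple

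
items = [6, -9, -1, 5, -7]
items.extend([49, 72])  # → [6, -9, -1, 5, -7, 49, 72]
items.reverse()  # [72, 49, -7, 5, -1, -9, 6]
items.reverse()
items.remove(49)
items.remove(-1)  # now [6, -9, 5, -7, 72]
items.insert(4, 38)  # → [6, -9, 5, -7, 38, 72]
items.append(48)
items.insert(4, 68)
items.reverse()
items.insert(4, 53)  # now [48, 72, 38, 68, 53, -7, 5, -9, 6]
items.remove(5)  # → [48, 72, 38, 68, 53, -7, -9, 6]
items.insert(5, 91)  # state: [48, 72, 38, 68, 53, 91, -7, -9, 6]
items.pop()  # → 6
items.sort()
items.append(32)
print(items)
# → [-9, -7, 38, 48, 53, 68, 72, 91, 32]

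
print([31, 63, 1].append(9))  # None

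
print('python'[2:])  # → thon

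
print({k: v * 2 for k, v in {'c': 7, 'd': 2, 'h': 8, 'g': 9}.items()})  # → {'c': 14, 'd': 4, 'h': 16, 'g': 18}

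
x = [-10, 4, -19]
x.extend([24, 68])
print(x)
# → [-10, 4, -19, 24, 68]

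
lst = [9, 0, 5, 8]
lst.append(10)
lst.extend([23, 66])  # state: [9, 0, 5, 8, 10, 23, 66]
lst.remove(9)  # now [0, 5, 8, 10, 23, 66]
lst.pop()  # 66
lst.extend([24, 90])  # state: [0, 5, 8, 10, 23, 24, 90]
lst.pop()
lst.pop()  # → 24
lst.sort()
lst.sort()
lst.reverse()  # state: [23, 10, 8, 5, 0]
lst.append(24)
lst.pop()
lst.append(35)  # [23, 10, 8, 5, 0, 35]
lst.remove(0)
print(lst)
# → [23, 10, 8, 5, 35]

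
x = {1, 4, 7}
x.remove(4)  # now {1, 7}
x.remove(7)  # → {1}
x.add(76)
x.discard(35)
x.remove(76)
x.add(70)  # {1, 70}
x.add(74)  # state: {1, 70, 74}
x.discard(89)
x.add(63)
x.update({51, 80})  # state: {1, 51, 63, 70, 74, 80}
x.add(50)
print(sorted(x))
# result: [1, 50, 51, 63, 70, 74, 80]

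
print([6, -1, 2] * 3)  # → [6, -1, 2, 6, -1, 2, 6, -1, 2]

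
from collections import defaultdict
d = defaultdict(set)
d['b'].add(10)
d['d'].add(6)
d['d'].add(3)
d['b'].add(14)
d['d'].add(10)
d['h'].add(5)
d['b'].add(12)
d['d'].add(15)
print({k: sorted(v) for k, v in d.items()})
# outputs {'b': [10, 12, 14], 'd': [3, 6, 10, 15], 'h': [5]}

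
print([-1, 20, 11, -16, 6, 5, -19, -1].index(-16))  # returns 3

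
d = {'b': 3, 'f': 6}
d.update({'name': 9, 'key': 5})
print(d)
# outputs {'b': 3, 'f': 6, 'name': 9, 'key': 5}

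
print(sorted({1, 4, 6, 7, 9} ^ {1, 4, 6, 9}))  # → [7]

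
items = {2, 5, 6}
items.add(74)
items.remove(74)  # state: {2, 5, 6}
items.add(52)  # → {2, 5, 6, 52}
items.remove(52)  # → {2, 5, 6}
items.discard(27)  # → {2, 5, 6}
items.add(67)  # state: {2, 5, 6, 67}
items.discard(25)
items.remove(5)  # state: {2, 6, 67}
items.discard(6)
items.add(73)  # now {2, 67, 73}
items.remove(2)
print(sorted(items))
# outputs [67, 73]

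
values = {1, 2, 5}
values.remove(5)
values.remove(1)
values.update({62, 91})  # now {2, 62, 91}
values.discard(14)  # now {2, 62, 91}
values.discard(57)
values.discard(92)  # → {2, 62, 91}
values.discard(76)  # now {2, 62, 91}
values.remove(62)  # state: {2, 91}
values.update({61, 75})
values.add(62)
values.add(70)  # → {2, 61, 62, 70, 75, 91}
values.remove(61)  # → {2, 62, 70, 75, 91}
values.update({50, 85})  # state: {2, 50, 62, 70, 75, 85, 91}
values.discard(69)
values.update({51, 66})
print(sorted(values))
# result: [2, 50, 51, 62, 66, 70, 75, 85, 91]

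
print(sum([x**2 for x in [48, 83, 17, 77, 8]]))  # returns 15475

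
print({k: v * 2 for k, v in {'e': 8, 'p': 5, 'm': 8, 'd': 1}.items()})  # {'e': 16, 'p': 10, 'm': 16, 'd': 2}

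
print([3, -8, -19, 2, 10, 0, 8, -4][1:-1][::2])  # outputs [-8, 2, 0]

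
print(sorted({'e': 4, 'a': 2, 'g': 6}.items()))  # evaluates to [('a', 2), ('e', 4), ('g', 6)]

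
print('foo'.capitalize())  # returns Foo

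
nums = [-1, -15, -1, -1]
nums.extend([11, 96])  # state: [-1, -15, -1, -1, 11, 96]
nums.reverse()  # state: [96, 11, -1, -1, -15, -1]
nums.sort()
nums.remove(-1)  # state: [-15, -1, -1, 11, 96]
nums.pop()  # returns 96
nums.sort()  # [-15, -1, -1, 11]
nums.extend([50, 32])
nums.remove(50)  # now [-15, -1, -1, 11, 32]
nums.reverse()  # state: [32, 11, -1, -1, -15]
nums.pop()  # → -15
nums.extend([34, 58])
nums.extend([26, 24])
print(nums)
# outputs [32, 11, -1, -1, 34, 58, 26, 24]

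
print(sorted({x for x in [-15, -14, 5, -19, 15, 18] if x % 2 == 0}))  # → [-14, 18]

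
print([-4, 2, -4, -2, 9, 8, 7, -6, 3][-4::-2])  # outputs [8, -2, 2]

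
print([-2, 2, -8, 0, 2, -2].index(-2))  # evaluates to 0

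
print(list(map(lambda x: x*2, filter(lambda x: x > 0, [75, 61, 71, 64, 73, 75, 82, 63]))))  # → [150, 122, 142, 128, 146, 150, 164, 126]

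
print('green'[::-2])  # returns neg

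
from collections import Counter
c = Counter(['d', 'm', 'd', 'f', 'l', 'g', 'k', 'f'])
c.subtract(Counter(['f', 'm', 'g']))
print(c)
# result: Counter({'d': 2, 'f': 1, 'l': 1, 'k': 1, 'm': 0, 'g': 0})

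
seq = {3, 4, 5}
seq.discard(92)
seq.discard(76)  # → {3, 4, 5}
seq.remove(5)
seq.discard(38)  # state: {3, 4}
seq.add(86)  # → {3, 4, 86}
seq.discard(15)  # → {3, 4, 86}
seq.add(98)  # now {3, 4, 86, 98}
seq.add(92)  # {3, 4, 86, 92, 98}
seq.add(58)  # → {3, 4, 58, 86, 92, 98}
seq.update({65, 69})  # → {3, 4, 58, 65, 69, 86, 92, 98}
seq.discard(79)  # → {3, 4, 58, 65, 69, 86, 92, 98}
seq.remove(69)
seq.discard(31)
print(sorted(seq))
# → [3, 4, 58, 65, 86, 92, 98]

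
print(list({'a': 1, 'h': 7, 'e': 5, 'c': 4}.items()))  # [('a', 1), ('h', 7), ('e', 5), ('c', 4)]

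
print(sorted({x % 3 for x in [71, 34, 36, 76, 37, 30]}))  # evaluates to [0, 1, 2]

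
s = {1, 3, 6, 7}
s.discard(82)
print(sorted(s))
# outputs [1, 3, 6, 7]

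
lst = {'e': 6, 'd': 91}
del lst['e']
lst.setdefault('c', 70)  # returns 70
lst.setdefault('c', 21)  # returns 70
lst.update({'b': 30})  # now {'d': 91, 'c': 70, 'b': 30}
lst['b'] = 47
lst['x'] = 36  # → {'d': 91, 'c': 70, 'b': 47, 'x': 36}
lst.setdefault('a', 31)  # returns 31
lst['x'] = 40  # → {'d': 91, 'c': 70, 'b': 47, 'x': 40, 'a': 31}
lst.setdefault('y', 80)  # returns 80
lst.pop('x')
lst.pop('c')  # 70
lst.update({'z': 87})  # {'d': 91, 'b': 47, 'a': 31, 'y': 80, 'z': 87}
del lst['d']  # {'b': 47, 'a': 31, 'y': 80, 'z': 87}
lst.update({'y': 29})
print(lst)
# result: {'b': 47, 'a': 31, 'y': 29, 'z': 87}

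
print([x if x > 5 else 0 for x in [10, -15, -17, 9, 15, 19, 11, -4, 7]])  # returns [10, 0, 0, 9, 15, 19, 11, 0, 7]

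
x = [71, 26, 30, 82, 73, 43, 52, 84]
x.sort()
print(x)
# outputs [26, 30, 43, 52, 71, 73, 82, 84]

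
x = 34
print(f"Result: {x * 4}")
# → Result: 136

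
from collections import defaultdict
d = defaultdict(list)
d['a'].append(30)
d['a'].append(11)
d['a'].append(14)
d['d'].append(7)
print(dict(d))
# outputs {'a': [30, 11, 14], 'd': [7]}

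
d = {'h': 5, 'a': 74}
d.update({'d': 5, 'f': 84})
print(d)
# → {'h': 5, 'a': 74, 'd': 5, 'f': 84}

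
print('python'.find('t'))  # 2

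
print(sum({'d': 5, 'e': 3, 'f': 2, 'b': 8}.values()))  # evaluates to 18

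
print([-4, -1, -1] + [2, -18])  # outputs [-4, -1, -1, 2, -18]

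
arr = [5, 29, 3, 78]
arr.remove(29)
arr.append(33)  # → [5, 3, 78, 33]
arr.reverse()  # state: [33, 78, 3, 5]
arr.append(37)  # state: [33, 78, 3, 5, 37]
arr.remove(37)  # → [33, 78, 3, 5]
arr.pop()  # 5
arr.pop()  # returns 3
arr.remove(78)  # [33]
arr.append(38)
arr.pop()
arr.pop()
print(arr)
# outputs []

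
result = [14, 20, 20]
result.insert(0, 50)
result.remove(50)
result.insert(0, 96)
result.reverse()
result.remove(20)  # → [20, 14, 96]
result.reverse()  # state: [96, 14, 20]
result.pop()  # 20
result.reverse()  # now [14, 96]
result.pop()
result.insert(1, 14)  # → [14, 14]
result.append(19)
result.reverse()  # [19, 14, 14]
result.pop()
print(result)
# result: [19, 14]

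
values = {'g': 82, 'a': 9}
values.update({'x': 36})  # {'g': 82, 'a': 9, 'x': 36}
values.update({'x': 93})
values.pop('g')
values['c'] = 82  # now {'a': 9, 'x': 93, 'c': 82}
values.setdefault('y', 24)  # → 24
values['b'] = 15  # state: {'a': 9, 'x': 93, 'c': 82, 'y': 24, 'b': 15}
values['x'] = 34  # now {'a': 9, 'x': 34, 'c': 82, 'y': 24, 'b': 15}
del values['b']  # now {'a': 9, 'x': 34, 'c': 82, 'y': 24}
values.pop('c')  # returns 82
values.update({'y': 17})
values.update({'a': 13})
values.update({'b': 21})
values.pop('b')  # 21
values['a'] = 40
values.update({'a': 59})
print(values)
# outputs {'a': 59, 'x': 34, 'y': 17}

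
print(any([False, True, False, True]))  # True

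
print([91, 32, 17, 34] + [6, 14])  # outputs [91, 32, 17, 34, 6, 14]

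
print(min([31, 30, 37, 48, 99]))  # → 30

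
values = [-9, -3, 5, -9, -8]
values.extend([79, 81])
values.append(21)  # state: [-9, -3, 5, -9, -8, 79, 81, 21]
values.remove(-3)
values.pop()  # 21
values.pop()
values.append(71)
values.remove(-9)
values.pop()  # 71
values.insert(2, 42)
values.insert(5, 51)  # [5, -9, 42, -8, 79, 51]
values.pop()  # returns 51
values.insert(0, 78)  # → [78, 5, -9, 42, -8, 79]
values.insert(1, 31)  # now [78, 31, 5, -9, 42, -8, 79]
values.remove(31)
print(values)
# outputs [78, 5, -9, 42, -8, 79]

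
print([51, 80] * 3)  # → [51, 80, 51, 80, 51, 80]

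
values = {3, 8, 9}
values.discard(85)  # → {3, 8, 9}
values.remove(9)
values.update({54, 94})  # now {3, 8, 54, 94}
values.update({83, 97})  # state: {3, 8, 54, 83, 94, 97}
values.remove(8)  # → {3, 54, 83, 94, 97}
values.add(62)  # {3, 54, 62, 83, 94, 97}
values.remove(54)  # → {3, 62, 83, 94, 97}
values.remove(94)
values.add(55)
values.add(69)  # {3, 55, 62, 69, 83, 97}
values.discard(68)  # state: {3, 55, 62, 69, 83, 97}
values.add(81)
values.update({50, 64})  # {3, 50, 55, 62, 64, 69, 81, 83, 97}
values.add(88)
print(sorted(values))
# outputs [3, 50, 55, 62, 64, 69, 81, 83, 88, 97]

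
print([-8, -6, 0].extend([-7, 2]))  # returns None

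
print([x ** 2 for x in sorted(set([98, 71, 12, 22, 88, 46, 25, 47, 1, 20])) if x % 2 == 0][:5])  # [144, 400, 484, 2116, 7744]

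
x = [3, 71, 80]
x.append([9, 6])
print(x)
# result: [3, 71, 80, [9, 6]]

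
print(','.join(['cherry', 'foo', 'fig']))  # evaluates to cherry,foo,fig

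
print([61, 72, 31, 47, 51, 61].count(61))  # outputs 2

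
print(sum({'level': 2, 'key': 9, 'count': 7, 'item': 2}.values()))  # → 20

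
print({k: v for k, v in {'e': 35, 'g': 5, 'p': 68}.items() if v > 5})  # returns {'e': 35, 'p': 68}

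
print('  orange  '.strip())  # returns orange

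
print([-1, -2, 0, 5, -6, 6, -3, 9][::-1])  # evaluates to [9, -3, 6, -6, 5, 0, -2, -1]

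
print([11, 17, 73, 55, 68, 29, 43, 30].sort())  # None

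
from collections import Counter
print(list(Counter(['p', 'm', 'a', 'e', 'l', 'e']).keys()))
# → ['p', 'm', 'a', 'e', 'l']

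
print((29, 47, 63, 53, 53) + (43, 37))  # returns (29, 47, 63, 53, 53, 43, 37)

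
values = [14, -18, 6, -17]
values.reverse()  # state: [-17, 6, -18, 14]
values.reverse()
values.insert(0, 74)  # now [74, 14, -18, 6, -17]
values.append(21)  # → [74, 14, -18, 6, -17, 21]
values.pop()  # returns 21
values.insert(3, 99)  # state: [74, 14, -18, 99, 6, -17]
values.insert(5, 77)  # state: [74, 14, -18, 99, 6, 77, -17]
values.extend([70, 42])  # [74, 14, -18, 99, 6, 77, -17, 70, 42]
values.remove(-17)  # [74, 14, -18, 99, 6, 77, 70, 42]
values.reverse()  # [42, 70, 77, 6, 99, -18, 14, 74]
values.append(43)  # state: [42, 70, 77, 6, 99, -18, 14, 74, 43]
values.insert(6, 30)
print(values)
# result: [42, 70, 77, 6, 99, -18, 30, 14, 74, 43]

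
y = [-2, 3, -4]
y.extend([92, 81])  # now [-2, 3, -4, 92, 81]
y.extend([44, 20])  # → [-2, 3, -4, 92, 81, 44, 20]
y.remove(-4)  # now [-2, 3, 92, 81, 44, 20]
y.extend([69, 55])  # [-2, 3, 92, 81, 44, 20, 69, 55]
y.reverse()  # [55, 69, 20, 44, 81, 92, 3, -2]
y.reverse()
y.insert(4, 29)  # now [-2, 3, 92, 81, 29, 44, 20, 69, 55]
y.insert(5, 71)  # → [-2, 3, 92, 81, 29, 71, 44, 20, 69, 55]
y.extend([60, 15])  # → [-2, 3, 92, 81, 29, 71, 44, 20, 69, 55, 60, 15]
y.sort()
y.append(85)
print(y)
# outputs [-2, 3, 15, 20, 29, 44, 55, 60, 69, 71, 81, 92, 85]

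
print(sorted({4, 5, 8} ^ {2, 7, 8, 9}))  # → [2, 4, 5, 7, 9]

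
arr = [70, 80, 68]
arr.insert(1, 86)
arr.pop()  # 68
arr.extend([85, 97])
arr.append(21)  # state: [70, 86, 80, 85, 97, 21]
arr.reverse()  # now [21, 97, 85, 80, 86, 70]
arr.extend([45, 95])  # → [21, 97, 85, 80, 86, 70, 45, 95]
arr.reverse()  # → [95, 45, 70, 86, 80, 85, 97, 21]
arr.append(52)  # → [95, 45, 70, 86, 80, 85, 97, 21, 52]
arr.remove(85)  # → [95, 45, 70, 86, 80, 97, 21, 52]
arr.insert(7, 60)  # [95, 45, 70, 86, 80, 97, 21, 60, 52]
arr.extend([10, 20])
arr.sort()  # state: [10, 20, 21, 45, 52, 60, 70, 80, 86, 95, 97]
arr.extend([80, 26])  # [10, 20, 21, 45, 52, 60, 70, 80, 86, 95, 97, 80, 26]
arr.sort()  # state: [10, 20, 21, 26, 45, 52, 60, 70, 80, 80, 86, 95, 97]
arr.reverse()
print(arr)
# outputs [97, 95, 86, 80, 80, 70, 60, 52, 45, 26, 21, 20, 10]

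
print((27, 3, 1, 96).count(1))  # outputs 1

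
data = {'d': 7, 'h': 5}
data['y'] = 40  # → {'d': 7, 'h': 5, 'y': 40}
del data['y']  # {'d': 7, 'h': 5}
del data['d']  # {'h': 5}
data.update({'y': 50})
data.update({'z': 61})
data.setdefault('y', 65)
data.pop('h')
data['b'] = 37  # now {'y': 50, 'z': 61, 'b': 37}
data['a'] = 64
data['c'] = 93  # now {'y': 50, 'z': 61, 'b': 37, 'a': 64, 'c': 93}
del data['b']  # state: {'y': 50, 'z': 61, 'a': 64, 'c': 93}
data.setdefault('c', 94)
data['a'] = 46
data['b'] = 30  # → {'y': 50, 'z': 61, 'a': 46, 'c': 93, 'b': 30}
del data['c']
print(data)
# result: {'y': 50, 'z': 61, 'a': 46, 'b': 30}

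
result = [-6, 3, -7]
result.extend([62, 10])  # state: [-6, 3, -7, 62, 10]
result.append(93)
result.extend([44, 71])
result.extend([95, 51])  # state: [-6, 3, -7, 62, 10, 93, 44, 71, 95, 51]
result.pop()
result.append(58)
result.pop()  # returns 58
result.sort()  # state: [-7, -6, 3, 10, 44, 62, 71, 93, 95]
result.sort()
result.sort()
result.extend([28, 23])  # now [-7, -6, 3, 10, 44, 62, 71, 93, 95, 28, 23]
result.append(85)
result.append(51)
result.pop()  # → 51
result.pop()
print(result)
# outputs [-7, -6, 3, 10, 44, 62, 71, 93, 95, 28, 23]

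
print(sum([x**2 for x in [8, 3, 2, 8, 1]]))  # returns 142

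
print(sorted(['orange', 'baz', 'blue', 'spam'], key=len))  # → ['baz', 'blue', 'spam', 'orange']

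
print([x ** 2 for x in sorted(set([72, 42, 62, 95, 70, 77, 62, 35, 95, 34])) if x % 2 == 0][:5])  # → [1156, 1764, 3844, 4900, 5184]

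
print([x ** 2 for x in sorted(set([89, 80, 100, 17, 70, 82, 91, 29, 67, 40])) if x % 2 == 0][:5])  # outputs [1600, 4900, 6400, 6724, 10000]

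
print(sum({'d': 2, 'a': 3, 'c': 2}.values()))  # 7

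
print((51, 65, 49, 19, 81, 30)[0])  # 51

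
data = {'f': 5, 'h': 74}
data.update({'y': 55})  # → {'f': 5, 'h': 74, 'y': 55}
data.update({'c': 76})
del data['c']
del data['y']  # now {'f': 5, 'h': 74}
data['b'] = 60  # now {'f': 5, 'h': 74, 'b': 60}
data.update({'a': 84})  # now {'f': 5, 'h': 74, 'b': 60, 'a': 84}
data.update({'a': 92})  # {'f': 5, 'h': 74, 'b': 60, 'a': 92}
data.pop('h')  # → 74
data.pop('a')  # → 92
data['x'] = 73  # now {'f': 5, 'b': 60, 'x': 73}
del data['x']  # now {'f': 5, 'b': 60}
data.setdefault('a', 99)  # 99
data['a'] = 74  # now {'f': 5, 'b': 60, 'a': 74}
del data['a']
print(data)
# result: {'f': 5, 'b': 60}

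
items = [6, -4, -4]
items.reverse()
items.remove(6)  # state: [-4, -4]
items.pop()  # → -4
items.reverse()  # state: [-4]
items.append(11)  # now [-4, 11]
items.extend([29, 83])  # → [-4, 11, 29, 83]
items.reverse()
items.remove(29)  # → [83, 11, -4]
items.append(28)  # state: [83, 11, -4, 28]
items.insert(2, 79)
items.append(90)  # [83, 11, 79, -4, 28, 90]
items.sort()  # [-4, 11, 28, 79, 83, 90]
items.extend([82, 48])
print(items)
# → [-4, 11, 28, 79, 83, 90, 82, 48]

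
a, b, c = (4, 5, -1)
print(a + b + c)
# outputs 8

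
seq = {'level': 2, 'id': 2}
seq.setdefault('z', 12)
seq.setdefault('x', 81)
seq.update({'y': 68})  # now {'level': 2, 'id': 2, 'z': 12, 'x': 81, 'y': 68}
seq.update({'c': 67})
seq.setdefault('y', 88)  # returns 68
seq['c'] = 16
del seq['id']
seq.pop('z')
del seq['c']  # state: {'level': 2, 'x': 81, 'y': 68}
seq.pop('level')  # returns 2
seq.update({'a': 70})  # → {'x': 81, 'y': 68, 'a': 70}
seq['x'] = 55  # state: {'x': 55, 'y': 68, 'a': 70}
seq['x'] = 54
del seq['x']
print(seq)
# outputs {'y': 68, 'a': 70}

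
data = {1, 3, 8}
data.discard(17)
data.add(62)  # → {1, 3, 8, 62}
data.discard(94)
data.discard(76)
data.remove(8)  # {1, 3, 62}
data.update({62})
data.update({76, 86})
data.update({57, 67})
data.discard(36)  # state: {1, 3, 57, 62, 67, 76, 86}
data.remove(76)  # {1, 3, 57, 62, 67, 86}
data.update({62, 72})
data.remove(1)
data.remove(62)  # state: {3, 57, 67, 72, 86}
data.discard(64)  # {3, 57, 67, 72, 86}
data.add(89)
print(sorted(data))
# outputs [3, 57, 67, 72, 86, 89]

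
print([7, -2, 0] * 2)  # [7, -2, 0, 7, -2, 0]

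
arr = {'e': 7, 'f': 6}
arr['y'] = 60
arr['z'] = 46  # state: {'e': 7, 'f': 6, 'y': 60, 'z': 46}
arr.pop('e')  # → 7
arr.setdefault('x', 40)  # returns 40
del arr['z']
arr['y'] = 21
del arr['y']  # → {'f': 6, 'x': 40}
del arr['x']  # {'f': 6}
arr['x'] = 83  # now {'f': 6, 'x': 83}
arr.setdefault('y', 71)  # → 71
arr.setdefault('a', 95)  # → 95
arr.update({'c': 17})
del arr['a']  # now {'f': 6, 'x': 83, 'y': 71, 'c': 17}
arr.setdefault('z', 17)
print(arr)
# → {'f': 6, 'x': 83, 'y': 71, 'c': 17, 'z': 17}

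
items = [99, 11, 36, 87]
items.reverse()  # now [87, 36, 11, 99]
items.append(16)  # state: [87, 36, 11, 99, 16]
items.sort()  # [11, 16, 36, 87, 99]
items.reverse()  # [99, 87, 36, 16, 11]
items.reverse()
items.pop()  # 99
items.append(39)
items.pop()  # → 39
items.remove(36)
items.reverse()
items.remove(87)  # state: [16, 11]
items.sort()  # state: [11, 16]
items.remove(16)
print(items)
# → [11]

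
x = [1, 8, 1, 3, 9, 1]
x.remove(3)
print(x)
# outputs [1, 8, 1, 9, 1]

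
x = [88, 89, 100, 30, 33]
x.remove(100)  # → [88, 89, 30, 33]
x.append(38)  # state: [88, 89, 30, 33, 38]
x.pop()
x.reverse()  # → [33, 30, 89, 88]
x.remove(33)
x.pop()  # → 88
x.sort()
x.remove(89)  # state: [30]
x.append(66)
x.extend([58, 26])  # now [30, 66, 58, 26]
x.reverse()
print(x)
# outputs [26, 58, 66, 30]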